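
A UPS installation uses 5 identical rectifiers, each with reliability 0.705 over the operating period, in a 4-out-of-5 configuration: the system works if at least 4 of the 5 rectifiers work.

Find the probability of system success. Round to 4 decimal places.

R = Σ_{i=4}^{5} C(5,i) p^i (1−p)^{5−i} with p = 0.705
C(5,4)·0.705^4·0.295^1 = 0.364375
C(5,5)·0.705^5·0.295^0 = 0.174159
Sum = 0.5385

0.5385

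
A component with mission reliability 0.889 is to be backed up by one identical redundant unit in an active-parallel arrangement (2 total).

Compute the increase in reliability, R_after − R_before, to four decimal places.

0.0987

R_before = 0.889
R_after = 1 − (1 − 0.889)^2 = 0.9877
ΔR = 0.9877 − 0.889 = 0.0987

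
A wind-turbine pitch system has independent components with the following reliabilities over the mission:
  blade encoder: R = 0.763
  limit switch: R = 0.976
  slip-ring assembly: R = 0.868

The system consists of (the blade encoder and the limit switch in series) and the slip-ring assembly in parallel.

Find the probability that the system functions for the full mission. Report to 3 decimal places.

0.966

Series (blade encoder and limit switch): 0.76300 × 0.97600 = 0.74469
Parallel ([0.74469] and slip-ring assembly): 1 − (1 − 0.74469)(1 − 0.86800) = 0.966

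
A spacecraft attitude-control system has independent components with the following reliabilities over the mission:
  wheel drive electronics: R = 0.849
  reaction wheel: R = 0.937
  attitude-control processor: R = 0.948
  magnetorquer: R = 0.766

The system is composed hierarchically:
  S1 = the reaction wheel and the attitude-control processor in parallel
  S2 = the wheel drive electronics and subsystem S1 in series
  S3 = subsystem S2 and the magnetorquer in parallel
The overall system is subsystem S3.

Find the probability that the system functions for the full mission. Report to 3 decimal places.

Parallel (reaction wheel and attitude-control processor): 1 − (1 − 0.93700)(1 − 0.94800) = 0.99672
Series (wheel drive electronics and [0.99672]): 0.84900 × 0.99672 = 0.84622
Parallel ([0.84622] and magnetorquer): 1 − (1 − 0.84622)(1 − 0.76600) = 0.964

0.964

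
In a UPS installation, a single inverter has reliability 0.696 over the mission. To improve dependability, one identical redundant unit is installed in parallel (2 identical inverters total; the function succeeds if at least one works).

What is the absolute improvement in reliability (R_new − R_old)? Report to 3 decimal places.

R_before = 0.696
R_after = 1 − (1 − 0.696)^2 = 0.908
ΔR = 0.908 − 0.696 = 0.212

0.212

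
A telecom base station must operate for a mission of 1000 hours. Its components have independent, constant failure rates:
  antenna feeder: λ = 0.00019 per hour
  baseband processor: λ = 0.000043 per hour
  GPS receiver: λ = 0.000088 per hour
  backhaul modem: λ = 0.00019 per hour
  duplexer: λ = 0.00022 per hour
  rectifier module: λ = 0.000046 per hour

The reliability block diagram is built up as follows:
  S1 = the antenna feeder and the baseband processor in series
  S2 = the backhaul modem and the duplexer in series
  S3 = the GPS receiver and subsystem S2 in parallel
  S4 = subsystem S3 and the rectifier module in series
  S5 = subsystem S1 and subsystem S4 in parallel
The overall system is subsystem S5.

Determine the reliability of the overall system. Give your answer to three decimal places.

R(antenna feeder) = exp(−0.00019 × 1000) = 0.82696
R(baseband processor) = exp(−0.000043 × 1000) = 0.95791
R(GPS receiver) = exp(−0.000088 × 1000) = 0.91576
R(backhaul modem) = exp(−0.00019 × 1000) = 0.82696
R(duplexer) = exp(−0.00022 × 1000) = 0.80252
R(rectifier module) = exp(−0.000046 × 1000) = 0.95504
Series (antenna feeder and baseband processor): 0.82696 × 0.95791 = 0.79215
Series (backhaul modem and duplexer): 0.82696 × 0.80252 = 0.66365
Parallel (GPS receiver and [0.66365]): 1 − (1 − 0.91576)(1 − 0.66365) = 0.97167
Series ([0.97167] and rectifier module): 0.97167 × 0.95504 = 0.92798
Parallel ([0.79215] and [0.92798]): 1 − (1 − 0.79215)(1 − 0.92798) = 0.985

0.985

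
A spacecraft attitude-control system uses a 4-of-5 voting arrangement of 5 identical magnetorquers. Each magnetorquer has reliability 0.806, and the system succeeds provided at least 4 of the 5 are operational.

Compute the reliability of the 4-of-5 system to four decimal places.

0.7495

R = Σ_{i=4}^{5} C(5,i) p^i (1−p)^{5−i} with p = 0.806
C(5,4)·0.806^4·0.194^1 = 0.409366
C(5,5)·0.806^5·0.194^0 = 0.340154
Sum = 0.7495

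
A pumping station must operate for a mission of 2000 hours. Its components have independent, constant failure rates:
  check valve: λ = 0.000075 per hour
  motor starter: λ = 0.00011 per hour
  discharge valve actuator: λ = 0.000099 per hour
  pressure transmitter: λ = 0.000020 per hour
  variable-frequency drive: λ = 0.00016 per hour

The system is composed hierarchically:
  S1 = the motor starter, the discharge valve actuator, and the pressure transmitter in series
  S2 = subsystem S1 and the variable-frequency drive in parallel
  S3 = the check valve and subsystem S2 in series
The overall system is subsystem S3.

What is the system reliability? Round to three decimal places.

R(check valve) = exp(−0.000075 × 2000) = 0.86071
R(motor starter) = exp(−0.00011 × 2000) = 0.80252
R(discharge valve actuator) = exp(−0.000099 × 2000) = 0.82037
R(pressure transmitter) = exp(−0.000020 × 2000) = 0.96079
R(variable-frequency drive) = exp(−0.00016 × 2000) = 0.72615
Series (motor starter, discharge valve actuator, and pressure transmitter): 0.80252 × 0.82037 × 0.96079 = 0.63255
Parallel ([0.63255] and variable-frequency drive): 1 − (1 − 0.63255)(1 − 0.72615) = 0.89937
Series (check valve and [0.89937]): 0.86071 × 0.89937 = 0.774

0.774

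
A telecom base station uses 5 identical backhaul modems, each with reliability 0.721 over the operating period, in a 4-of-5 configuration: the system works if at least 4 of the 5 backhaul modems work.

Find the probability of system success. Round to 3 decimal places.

R = Σ_{i=4}^{5} C(5,i) p^i (1−p)^{5−i} with p = 0.721
C(5,4)·0.721^4·0.279^1 = 0.37698
C(5,5)·0.721^5·0.279^0 = 0.19484
Sum = 0.572

0.572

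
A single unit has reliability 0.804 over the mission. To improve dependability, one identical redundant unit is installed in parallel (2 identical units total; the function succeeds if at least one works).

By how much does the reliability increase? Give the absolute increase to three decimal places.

R_before = 0.804
R_after = 1 − (1 − 0.804)^2 = 0.962
ΔR = 0.962 − 0.804 = 0.158

0.158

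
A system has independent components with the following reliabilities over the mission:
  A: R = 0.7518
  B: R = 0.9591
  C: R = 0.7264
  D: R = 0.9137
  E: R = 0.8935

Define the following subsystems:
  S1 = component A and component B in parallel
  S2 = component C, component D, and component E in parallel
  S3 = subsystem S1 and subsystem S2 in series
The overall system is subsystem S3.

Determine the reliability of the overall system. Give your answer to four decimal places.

0.9874

Parallel (A and B): 1 − (1 − 0.751800)(1 − 0.959100) = 0.989849
Parallel (C, D, and E): 1 − (1 − 0.726400)(1 − 0.913700)(1 − 0.893500) = 0.997485
Series ([0.989849] and [0.997485]): 0.989849 × 0.997485 = 0.9874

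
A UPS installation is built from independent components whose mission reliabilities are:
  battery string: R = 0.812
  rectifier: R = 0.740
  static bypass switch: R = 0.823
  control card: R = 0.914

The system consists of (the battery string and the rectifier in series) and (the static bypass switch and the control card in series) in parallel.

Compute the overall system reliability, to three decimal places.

0.901

Series (battery string and rectifier): 0.81200 × 0.74000 = 0.60088
Series (static bypass switch and control card): 0.82300 × 0.91400 = 0.75222
Parallel ([0.60088] and [0.75222]): 1 − (1 − 0.60088)(1 − 0.75222) = 0.901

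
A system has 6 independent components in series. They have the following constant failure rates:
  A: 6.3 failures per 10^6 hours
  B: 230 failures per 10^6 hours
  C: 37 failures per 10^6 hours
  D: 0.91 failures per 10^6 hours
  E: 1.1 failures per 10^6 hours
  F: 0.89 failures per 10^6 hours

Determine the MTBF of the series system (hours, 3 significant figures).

Series of exponential components: λ_sys = Σ λ_i
λ_sys = 0.0000063 + 0.00023 + 0.000037 + 0.00000091 + 0.0000011 + 0.00000089 = 2.7620e-04 /h
MTBF = 1 / λ_sys = 3620 h

3620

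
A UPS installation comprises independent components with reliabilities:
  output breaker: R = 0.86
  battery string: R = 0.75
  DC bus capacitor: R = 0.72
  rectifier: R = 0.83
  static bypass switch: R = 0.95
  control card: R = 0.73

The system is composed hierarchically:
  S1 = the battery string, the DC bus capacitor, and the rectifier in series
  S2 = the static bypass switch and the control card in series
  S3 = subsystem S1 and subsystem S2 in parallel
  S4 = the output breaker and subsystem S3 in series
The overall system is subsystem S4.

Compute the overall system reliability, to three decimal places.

Series (battery string, DC bus capacitor, and rectifier): 0.75000 × 0.72000 × 0.83000 = 0.44820
Series (static bypass switch and control card): 0.95000 × 0.73000 = 0.69350
Parallel ([0.44820] and [0.69350]): 1 − (1 − 0.44820)(1 − 0.69350) = 0.83087
Series (output breaker and [0.83087]): 0.86000 × 0.83087 = 0.715

0.715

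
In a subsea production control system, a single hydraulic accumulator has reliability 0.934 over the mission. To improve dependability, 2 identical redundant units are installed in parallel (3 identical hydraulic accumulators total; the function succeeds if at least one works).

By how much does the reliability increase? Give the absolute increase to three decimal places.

0.066

R_before = 0.934
R_after = 1 − (1 − 0.934)^3 = 1.000
ΔR = 1.000 − 0.934 = 0.066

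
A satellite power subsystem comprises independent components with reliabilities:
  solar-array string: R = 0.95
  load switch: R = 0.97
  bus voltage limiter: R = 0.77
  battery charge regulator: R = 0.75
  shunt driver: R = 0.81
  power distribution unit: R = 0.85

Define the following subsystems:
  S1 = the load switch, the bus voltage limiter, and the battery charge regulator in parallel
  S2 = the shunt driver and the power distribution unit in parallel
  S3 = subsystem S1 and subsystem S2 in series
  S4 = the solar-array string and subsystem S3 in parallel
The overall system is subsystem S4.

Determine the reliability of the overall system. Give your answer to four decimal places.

0.9985

Parallel (load switch, bus voltage limiter, and battery charge regulator): 1 − (1 − 0.970000)(1 − 0.770000)(1 − 0.750000) = 0.998275
Parallel (shunt driver and power distribution unit): 1 − (1 − 0.810000)(1 − 0.850000) = 0.971500
Series ([0.998275] and [0.971500]): 0.998275 × 0.971500 = 0.969824
Parallel (solar-array string and [0.969824]): 1 − (1 − 0.950000)(1 − 0.969824) = 0.9985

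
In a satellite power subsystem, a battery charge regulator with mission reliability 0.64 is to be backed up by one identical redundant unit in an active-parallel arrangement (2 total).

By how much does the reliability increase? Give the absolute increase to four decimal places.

R_before = 0.64
R_after = 1 − (1 − 0.64)^2 = 0.8704
ΔR = 0.8704 − 0.64 = 0.2304

0.2304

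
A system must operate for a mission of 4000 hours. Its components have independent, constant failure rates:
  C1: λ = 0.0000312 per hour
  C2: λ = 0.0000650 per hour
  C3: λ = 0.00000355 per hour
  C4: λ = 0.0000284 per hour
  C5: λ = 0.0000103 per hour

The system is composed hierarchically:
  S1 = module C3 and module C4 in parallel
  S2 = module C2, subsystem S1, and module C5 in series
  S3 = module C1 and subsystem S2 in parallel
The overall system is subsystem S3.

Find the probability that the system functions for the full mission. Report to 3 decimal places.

R(C1) = exp(−0.0000312 × 4000) = 0.88267
R(C2) = exp(−0.0000650 × 4000) = 0.77105
R(C3) = exp(−0.00000355 × 4000) = 0.98590
R(C4) = exp(−0.0000284 × 4000) = 0.89261
R(C5) = exp(−0.0000103 × 4000) = 0.95964
Parallel (C3 and C4): 1 − (1 − 0.98590)(1 − 0.89261) = 0.99849
Series (C2, [0.99849], and C5): 0.77105 × 0.99849 × 0.95964 = 0.73881
Parallel (C1 and [0.73881]): 1 − (1 − 0.88267)(1 − 0.73881) = 0.969

0.969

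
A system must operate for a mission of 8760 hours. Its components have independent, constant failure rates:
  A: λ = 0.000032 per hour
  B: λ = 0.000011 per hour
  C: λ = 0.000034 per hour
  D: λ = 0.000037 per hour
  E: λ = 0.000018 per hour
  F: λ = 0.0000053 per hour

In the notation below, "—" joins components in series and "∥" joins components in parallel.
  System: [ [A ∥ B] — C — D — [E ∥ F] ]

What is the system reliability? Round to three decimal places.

R(A) = exp(−0.000032 × 8760) = 0.75554
R(B) = exp(−0.000011 × 8760) = 0.90814
R(C) = exp(−0.000034 × 8760) = 0.74242
R(D) = exp(−0.000037 × 8760) = 0.72316
R(E) = exp(−0.000018 × 8760) = 0.85412
R(F) = exp(−0.0000053 × 8760) = 0.95463
Parallel (A and B): 1 − (1 − 0.75554)(1 − 0.90814) = 0.97754
Parallel (E and F): 1 − (1 − 0.85412)(1 − 0.95463) = 0.99338
Series ([0.97754], C, D, and [0.99338]): 0.97754 × 0.74242 × 0.72316 × 0.99338 = 0.521

0.521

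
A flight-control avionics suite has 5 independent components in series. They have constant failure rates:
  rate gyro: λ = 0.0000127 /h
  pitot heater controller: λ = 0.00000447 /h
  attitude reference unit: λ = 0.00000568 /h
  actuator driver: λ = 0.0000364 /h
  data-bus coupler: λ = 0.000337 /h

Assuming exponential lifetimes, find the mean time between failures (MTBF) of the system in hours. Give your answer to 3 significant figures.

2520

Series of exponential components: λ_sys = Σ λ_i
λ_sys = 0.0000127 + 0.00000447 + 0.00000568 + 0.0000364 + 0.000337 = 3.9625e-04 /h
MTBF = 1 / λ_sys = 2520 h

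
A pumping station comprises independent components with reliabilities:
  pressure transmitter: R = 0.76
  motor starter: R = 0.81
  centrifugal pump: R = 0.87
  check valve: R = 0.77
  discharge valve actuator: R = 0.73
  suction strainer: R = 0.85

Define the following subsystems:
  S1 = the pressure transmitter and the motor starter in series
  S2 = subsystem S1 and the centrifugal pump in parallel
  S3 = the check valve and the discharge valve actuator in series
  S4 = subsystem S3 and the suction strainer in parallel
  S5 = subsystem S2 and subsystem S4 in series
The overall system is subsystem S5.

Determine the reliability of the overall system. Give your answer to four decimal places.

Series (pressure transmitter and motor starter): 0.760000 × 0.810000 = 0.615600
Parallel ([0.615600] and centrifugal pump): 1 − (1 − 0.615600)(1 − 0.870000) = 0.950028
Series (check valve and discharge valve actuator): 0.770000 × 0.730000 = 0.562100
Parallel ([0.562100] and suction strainer): 1 − (1 − 0.562100)(1 − 0.850000) = 0.934315
Series ([0.950028] and [0.934315]): 0.950028 × 0.934315 = 0.8876

0.8876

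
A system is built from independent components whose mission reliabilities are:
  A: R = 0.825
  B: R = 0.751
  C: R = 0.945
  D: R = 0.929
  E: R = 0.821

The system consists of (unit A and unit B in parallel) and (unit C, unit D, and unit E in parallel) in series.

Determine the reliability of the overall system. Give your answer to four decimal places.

0.9558

Parallel (A and B): 1 − (1 − 0.825000)(1 − 0.751000) = 0.956425
Parallel (C, D, and E): 1 − (1 − 0.945000)(1 − 0.929000)(1 − 0.821000) = 0.999301
Series ([0.956425] and [0.999301]): 0.956425 × 0.999301 = 0.9558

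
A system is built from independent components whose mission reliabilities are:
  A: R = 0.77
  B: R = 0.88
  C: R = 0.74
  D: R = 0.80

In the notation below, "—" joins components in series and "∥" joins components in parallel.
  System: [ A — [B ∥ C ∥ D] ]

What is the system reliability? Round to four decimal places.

Parallel (B, C, and D): 1 − (1 − 0.880000)(1 − 0.740000)(1 − 0.800000) = 0.993760
Series (A and [0.993760]): 0.770000 × 0.993760 = 0.7652

0.7652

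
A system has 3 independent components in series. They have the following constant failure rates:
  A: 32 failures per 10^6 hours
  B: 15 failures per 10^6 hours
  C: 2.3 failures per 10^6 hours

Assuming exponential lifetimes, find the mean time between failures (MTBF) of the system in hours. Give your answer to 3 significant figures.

Series of exponential components: λ_sys = Σ λ_i
λ_sys = 0.000032 + 0.000015 + 0.0000023 = 4.9300e-05 /h
MTBF = 1 / λ_sys = 20300 h

20300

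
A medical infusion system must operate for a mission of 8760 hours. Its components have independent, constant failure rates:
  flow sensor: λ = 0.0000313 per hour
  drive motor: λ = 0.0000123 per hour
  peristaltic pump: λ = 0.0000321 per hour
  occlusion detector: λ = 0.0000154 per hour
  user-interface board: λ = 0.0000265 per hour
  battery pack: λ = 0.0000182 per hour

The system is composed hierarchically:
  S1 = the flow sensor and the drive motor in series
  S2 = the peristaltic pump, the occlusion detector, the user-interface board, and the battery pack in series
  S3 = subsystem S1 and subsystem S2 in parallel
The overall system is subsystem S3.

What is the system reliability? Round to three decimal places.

R(flow sensor) = exp(−0.0000313 × 8760) = 0.76019
R(drive motor) = exp(−0.0000123 × 8760) = 0.89785
R(peristaltic pump) = exp(−0.0000321 × 8760) = 0.75488
R(occlusion detector) = exp(−0.0000154 × 8760) = 0.87380
R(user-interface board) = exp(−0.0000265 × 8760) = 0.79284
R(battery pack) = exp(−0.0000182 × 8760) = 0.85263
Series (flow sensor and drive motor): 0.76019 × 0.89785 = 0.68254
Series (peristaltic pump, occlusion detector, user-interface board, and battery pack): 0.75488 × 0.87380 × 0.79284 × 0.85263 = 0.44590
Parallel ([0.68254] and [0.44590]): 1 − (1 − 0.68254)(1 − 0.44590) = 0.824

0.824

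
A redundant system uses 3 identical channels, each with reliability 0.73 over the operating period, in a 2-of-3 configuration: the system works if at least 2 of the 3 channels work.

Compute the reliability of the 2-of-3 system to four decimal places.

0.8207

R = Σ_{i=2}^{3} C(3,i) p^i (1−p)^{3−i} with p = 0.73
C(3,2)·0.73^2·0.27^1 = 0.431649
C(3,3)·0.73^3·0.27^0 = 0.389017
Sum = 0.8207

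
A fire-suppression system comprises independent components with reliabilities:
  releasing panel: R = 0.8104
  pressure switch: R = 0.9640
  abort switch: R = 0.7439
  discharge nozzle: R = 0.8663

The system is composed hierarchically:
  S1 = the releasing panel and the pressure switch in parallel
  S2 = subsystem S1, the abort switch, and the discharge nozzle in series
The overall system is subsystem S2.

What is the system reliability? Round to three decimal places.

Parallel (releasing panel and pressure switch): 1 − (1 − 0.81040)(1 − 0.96400) = 0.99317
Series ([0.99317], abort switch, and discharge nozzle): 0.99317 × 0.74390 × 0.86630 = 0.640

0.640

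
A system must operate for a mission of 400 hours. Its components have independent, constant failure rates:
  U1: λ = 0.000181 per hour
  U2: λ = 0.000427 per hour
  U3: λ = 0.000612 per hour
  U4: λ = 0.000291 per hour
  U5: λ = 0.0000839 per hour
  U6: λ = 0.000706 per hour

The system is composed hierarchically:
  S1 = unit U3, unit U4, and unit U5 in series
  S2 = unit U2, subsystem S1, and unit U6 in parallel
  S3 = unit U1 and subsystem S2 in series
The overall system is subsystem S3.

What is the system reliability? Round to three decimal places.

0.918

R(U1) = exp(−0.000181 × 400) = 0.93016
R(U2) = exp(−0.000427 × 400) = 0.84299
R(U3) = exp(−0.000612 × 400) = 0.78286
R(U4) = exp(−0.000291 × 400) = 0.89012
R(U5) = exp(−0.0000839 × 400) = 0.96700
R(U6) = exp(−0.000706 × 400) = 0.75397
Series (U3, U4, and U5): 0.78286 × 0.89012 × 0.96700 = 0.67384
Parallel (U2, [0.67384], and U6): 1 − (1 − 0.84299)(1 − 0.67384)(1 − 0.75397) = 0.98740
Series (U1 and [0.98740]): 0.93016 × 0.98740 = 0.918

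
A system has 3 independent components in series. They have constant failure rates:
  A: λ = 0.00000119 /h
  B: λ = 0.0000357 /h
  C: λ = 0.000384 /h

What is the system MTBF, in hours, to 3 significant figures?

Series of exponential components: λ_sys = Σ λ_i
λ_sys = 0.00000119 + 0.0000357 + 0.000384 = 4.2089e-04 /h
MTBF = 1 / λ_sys = 2380 h

2380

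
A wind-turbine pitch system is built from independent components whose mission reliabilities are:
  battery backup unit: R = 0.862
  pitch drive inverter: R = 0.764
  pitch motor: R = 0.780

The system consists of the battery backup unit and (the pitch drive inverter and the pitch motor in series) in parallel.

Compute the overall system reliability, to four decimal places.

0.9442

Series (pitch drive inverter and pitch motor): 0.764000 × 0.780000 = 0.595920
Parallel (battery backup unit and [0.595920]): 1 − (1 − 0.862000)(1 − 0.595920) = 0.9442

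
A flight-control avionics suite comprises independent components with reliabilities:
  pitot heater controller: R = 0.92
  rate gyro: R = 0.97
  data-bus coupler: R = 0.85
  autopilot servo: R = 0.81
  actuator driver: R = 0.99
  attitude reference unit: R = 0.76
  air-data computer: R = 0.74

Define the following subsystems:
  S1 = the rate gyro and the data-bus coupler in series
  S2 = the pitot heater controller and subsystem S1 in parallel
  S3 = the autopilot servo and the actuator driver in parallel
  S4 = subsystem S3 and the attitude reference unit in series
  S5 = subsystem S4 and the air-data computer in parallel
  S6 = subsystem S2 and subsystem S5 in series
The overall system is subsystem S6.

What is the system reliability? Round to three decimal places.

0.924

Series (rate gyro and data-bus coupler): 0.97000 × 0.85000 = 0.82450
Parallel (pitot heater controller and [0.82450]): 1 − (1 − 0.92000)(1 − 0.82450) = 0.98596
Parallel (autopilot servo and actuator driver): 1 − (1 − 0.81000)(1 − 0.99000) = 0.99810
Series ([0.99810] and attitude reference unit): 0.99810 × 0.76000 = 0.75856
Parallel ([0.75856] and air-data computer): 1 − (1 − 0.75856)(1 − 0.74000) = 0.93723
Series ([0.98596] and [0.93723]): 0.98596 × 0.93723 = 0.924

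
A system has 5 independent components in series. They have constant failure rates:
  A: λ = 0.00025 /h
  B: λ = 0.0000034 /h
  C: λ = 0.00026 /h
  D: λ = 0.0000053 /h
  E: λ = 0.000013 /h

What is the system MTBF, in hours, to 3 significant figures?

Series of exponential components: λ_sys = Σ λ_i
λ_sys = 0.00025 + 0.0000034 + 0.00026 + 0.0000053 + 0.000013 = 5.3170e-04 /h
MTBF = 1 / λ_sys = 1880 h

1880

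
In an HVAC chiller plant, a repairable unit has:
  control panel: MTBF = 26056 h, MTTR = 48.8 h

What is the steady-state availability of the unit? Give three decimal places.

0.998

A(control panel) = MTBF/(MTBF+MTTR) = 26056/(26056+48.8) = 0.998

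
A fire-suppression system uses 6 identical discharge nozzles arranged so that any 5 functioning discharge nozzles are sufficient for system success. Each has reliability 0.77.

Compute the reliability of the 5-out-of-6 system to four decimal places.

R = Σ_{i=5}^{6} C(6,i) p^i (1−p)^{6−i} with p = 0.77
C(6,5)·0.77^5·0.23^1 = 0.373536
C(6,6)·0.77^6·0.23^0 = 0.208422
Sum = 0.5820

0.5820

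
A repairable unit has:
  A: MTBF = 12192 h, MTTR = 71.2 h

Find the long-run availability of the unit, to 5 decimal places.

0.99419

A(A) = MTBF/(MTBF+MTTR) = 12192/(12192+71.2) = 0.99419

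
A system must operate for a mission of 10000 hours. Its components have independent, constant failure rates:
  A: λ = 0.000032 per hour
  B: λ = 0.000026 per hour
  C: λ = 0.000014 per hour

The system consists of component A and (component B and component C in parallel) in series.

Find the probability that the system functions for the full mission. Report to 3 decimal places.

0.704

R(A) = exp(−0.000032 × 10000) = 0.72615
R(B) = exp(−0.000026 × 10000) = 0.77105
R(C) = exp(−0.000014 × 10000) = 0.86936
Parallel (B and C): 1 − (1 − 0.77105)(1 − 0.86936) = 0.97009
Series (A and [0.97009]): 0.72615 × 0.97009 = 0.704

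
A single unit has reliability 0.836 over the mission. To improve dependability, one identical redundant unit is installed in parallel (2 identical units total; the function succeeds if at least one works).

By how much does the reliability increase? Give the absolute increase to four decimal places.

0.1371

R_before = 0.836
R_after = 1 − (1 − 0.836)^2 = 0.9731
ΔR = 0.9731 − 0.836 = 0.1371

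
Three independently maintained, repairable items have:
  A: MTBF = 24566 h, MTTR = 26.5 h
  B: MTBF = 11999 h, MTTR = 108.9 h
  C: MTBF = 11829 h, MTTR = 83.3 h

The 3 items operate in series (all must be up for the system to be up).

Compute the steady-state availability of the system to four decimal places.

A(A) = MTBF/(MTBF+MTTR) = 24566/(24566+26.5) = 0.998922
A(B) = MTBF/(MTBF+MTTR) = 11999/(11999+108.9) = 0.991006
A(C) = MTBF/(MTBF+MTTR) = 11829/(11829+83.3) = 0.993007
Series availability: 0.998922 × 0.991006 × 0.993007 = 0.9830

0.9830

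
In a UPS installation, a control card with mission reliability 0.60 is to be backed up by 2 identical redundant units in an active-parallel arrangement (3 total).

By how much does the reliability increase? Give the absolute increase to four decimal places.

0.3360

R_before = 0.60
R_after = 1 − (1 − 0.60)^3 = 0.9360
ΔR = 0.9360 − 0.60 = 0.3360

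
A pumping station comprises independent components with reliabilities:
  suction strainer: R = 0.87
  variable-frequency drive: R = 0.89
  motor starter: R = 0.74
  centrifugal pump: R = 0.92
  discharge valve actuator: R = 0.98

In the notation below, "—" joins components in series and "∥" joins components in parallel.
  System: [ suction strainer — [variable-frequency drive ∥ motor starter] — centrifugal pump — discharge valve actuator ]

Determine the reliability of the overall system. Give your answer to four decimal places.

0.7620

Parallel (variable-frequency drive and motor starter): 1 − (1 − 0.890000)(1 − 0.740000) = 0.971400
Series (suction strainer, [0.971400], centrifugal pump, and discharge valve actuator): 0.870000 × 0.971400 × 0.920000 × 0.980000 = 0.7620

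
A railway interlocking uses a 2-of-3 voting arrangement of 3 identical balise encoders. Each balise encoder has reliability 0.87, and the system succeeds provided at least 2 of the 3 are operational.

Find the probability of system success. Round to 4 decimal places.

0.9537

R = Σ_{i=2}^{3} C(3,i) p^i (1−p)^{3−i} with p = 0.87
C(3,2)·0.87^2·0.13^1 = 0.295191
C(3,3)·0.87^3·0.13^0 = 0.658503
Sum = 0.9537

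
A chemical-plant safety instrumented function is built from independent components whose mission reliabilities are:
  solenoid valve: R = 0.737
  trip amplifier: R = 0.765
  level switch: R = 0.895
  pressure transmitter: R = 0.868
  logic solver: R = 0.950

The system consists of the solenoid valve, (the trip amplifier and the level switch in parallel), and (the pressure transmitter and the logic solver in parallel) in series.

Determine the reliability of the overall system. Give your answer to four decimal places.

Parallel (trip amplifier and level switch): 1 − (1 − 0.765000)(1 − 0.895000) = 0.975325
Parallel (pressure transmitter and logic solver): 1 − (1 − 0.868000)(1 − 0.950000) = 0.993400
Series (solenoid valve, [0.975325], and [0.993400]): 0.737000 × 0.975325 × 0.993400 = 0.7141

0.7141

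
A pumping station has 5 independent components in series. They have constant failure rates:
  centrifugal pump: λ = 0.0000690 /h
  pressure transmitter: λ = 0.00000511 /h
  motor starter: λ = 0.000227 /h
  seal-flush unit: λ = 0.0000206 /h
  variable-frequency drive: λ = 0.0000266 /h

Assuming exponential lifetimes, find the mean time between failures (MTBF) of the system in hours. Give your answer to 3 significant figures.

Series of exponential components: λ_sys = Σ λ_i
λ_sys = 0.0000690 + 0.00000511 + 0.000227 + 0.0000206 + 0.0000266 = 3.4831e-04 /h
MTBF = 1 / λ_sys = 2870 h

2870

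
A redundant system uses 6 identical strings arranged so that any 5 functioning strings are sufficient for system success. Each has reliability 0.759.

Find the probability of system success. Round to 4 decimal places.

0.5554

R = Σ_{i=5}^{6} C(6,i) p^i (1−p)^{6−i} with p = 0.759
C(6,5)·0.759^5·0.241^1 = 0.364231
C(6,6)·0.759^6·0.241^0 = 0.191184
Sum = 0.5554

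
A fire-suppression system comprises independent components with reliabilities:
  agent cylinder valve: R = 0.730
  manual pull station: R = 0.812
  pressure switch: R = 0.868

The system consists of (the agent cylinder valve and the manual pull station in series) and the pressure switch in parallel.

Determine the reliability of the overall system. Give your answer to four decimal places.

0.9462

Series (agent cylinder valve and manual pull station): 0.730000 × 0.812000 = 0.592760
Parallel ([0.592760] and pressure switch): 1 − (1 − 0.592760)(1 − 0.868000) = 0.9462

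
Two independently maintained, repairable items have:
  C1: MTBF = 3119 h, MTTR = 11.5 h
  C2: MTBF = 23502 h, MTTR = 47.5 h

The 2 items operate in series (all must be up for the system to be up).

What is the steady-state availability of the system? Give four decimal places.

A(C1) = MTBF/(MTBF+MTTR) = 3119/(3119+11.5) = 0.996326
A(C2) = MTBF/(MTBF+MTTR) = 23502/(23502+47.5) = 0.997983
Series availability: 0.996326 × 0.997983 = 0.9943

0.9943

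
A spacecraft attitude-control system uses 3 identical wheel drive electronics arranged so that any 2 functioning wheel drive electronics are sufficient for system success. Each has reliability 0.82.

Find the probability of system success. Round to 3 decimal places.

R = Σ_{i=2}^{3} C(3,i) p^i (1−p)^{3−i} with p = 0.82
C(3,2)·0.82^2·0.18^1 = 0.36310
C(3,3)·0.82^3·0.18^0 = 0.55137
Sum = 0.914

0.914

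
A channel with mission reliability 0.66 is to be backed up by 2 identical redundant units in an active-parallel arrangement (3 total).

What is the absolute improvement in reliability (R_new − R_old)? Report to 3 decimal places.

0.301

R_before = 0.66
R_after = 1 − (1 − 0.66)^3 = 0.961
ΔR = 0.961 − 0.66 = 0.301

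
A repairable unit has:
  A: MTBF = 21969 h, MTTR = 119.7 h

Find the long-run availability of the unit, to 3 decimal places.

A(A) = MTBF/(MTBF+MTTR) = 21969/(21969+119.7) = 0.995

0.995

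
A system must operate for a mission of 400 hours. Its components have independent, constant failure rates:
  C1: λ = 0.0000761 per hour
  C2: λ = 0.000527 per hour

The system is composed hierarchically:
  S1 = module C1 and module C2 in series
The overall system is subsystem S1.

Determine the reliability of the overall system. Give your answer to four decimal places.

R(C1) = exp(−0.0000761 × 400) = 0.970019
R(C2) = exp(−0.000527 × 400) = 0.809936
Series (C1 and C2): 0.970019 × 0.809936 = 0.7857

0.7857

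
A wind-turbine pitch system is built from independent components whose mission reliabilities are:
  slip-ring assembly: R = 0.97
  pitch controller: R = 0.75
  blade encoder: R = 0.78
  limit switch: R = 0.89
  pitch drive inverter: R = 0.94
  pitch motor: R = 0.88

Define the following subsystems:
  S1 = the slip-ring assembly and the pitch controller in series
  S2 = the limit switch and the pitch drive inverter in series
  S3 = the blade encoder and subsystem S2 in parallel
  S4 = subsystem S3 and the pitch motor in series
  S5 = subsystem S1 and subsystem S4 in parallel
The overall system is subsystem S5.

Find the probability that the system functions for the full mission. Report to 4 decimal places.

0.9587

Series (slip-ring assembly and pitch controller): 0.970000 × 0.750000 = 0.727500
Series (limit switch and pitch drive inverter): 0.890000 × 0.940000 = 0.836600
Parallel (blade encoder and [0.836600]): 1 − (1 − 0.780000)(1 − 0.836600) = 0.964052
Series ([0.964052] and pitch motor): 0.964052 × 0.880000 = 0.848366
Parallel ([0.727500] and [0.848366]): 1 − (1 − 0.727500)(1 − 0.848366) = 0.9587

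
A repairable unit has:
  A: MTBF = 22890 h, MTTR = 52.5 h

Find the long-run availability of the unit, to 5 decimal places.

0.99771

A(A) = MTBF/(MTBF+MTTR) = 22890/(22890+52.5) = 0.99771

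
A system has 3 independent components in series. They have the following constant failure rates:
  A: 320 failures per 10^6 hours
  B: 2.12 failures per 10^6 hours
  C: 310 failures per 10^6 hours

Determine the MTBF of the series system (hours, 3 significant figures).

Series of exponential components: λ_sys = Σ λ_i
λ_sys = 0.000320 + 0.00000212 + 0.000310 = 6.3212e-04 /h
MTBF = 1 / λ_sys = 1580 h

1580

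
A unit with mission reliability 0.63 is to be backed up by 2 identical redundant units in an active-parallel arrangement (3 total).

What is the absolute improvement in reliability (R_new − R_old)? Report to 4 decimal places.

0.3193

R_before = 0.63
R_after = 1 − (1 − 0.63)^3 = 0.9493
ΔR = 0.9493 − 0.63 = 0.3193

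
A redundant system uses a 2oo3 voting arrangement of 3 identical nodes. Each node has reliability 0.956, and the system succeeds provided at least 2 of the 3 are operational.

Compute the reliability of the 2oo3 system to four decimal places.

0.9944

R = Σ_{i=2}^{3} C(3,i) p^i (1−p)^{3−i} with p = 0.956
C(3,2)·0.956^2·0.044^1 = 0.120640
C(3,3)·0.956^3·0.044^0 = 0.873723
Sum = 0.9944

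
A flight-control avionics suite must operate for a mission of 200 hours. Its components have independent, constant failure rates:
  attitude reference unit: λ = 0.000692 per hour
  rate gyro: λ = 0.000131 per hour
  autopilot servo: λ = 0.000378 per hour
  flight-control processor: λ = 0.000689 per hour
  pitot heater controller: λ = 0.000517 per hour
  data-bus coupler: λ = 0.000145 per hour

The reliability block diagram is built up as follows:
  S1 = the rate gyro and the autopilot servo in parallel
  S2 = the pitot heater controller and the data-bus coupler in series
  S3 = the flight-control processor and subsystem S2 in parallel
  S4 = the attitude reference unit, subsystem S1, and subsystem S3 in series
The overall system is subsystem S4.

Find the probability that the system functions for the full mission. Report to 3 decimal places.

0.855

R(attitude reference unit) = exp(−0.000692 × 200) = 0.87075
R(rate gyro) = exp(−0.000131 × 200) = 0.97414
R(autopilot servo) = exp(−0.000378 × 200) = 0.92719
R(flight-control processor) = exp(−0.000689 × 200) = 0.87127
R(pitot heater controller) = exp(−0.000517 × 200) = 0.90177
R(data-bus coupler) = exp(−0.000145 × 200) = 0.97142
Parallel (rate gyro and autopilot servo): 1 − (1 − 0.97414)(1 − 0.92719) = 0.99812
Series (pitot heater controller and data-bus coupler): 0.90177 × 0.97142 = 0.87600
Parallel (flight-control processor and [0.87600]): 1 − (1 − 0.87127)(1 − 0.87600) = 0.98404
Series (attitude reference unit, [0.99812], and [0.98404]): 0.87075 × 0.99812 × 0.98404 = 0.855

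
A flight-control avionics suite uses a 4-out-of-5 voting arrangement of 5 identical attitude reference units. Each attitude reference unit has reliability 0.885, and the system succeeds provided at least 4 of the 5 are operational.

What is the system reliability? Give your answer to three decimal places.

0.896

R = Σ_{i=4}^{5} C(5,i) p^i (1−p)^{5−i} with p = 0.885
C(5,4)·0.885^4·0.115^1 = 0.35273
C(5,5)·0.885^5·0.115^0 = 0.54290
Sum = 0.896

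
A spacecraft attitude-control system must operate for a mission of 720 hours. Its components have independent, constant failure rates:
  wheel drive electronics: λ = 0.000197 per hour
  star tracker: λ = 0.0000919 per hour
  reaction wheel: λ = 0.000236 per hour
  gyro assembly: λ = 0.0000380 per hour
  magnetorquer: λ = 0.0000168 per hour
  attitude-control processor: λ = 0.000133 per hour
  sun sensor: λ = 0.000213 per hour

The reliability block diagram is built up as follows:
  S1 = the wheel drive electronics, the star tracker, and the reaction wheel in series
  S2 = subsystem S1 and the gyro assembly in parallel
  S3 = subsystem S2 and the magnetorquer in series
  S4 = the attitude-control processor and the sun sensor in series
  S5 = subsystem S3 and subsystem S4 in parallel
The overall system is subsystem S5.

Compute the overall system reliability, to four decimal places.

0.9955

R(wheel drive electronics) = exp(−0.000197 × 720) = 0.867760
R(star tracker) = exp(−0.0000919 × 720) = 0.935974
R(reaction wheel) = exp(−0.000236 × 720) = 0.843732
R(gyro assembly) = exp(−0.0000380 × 720) = 0.973011
R(magnetorquer) = exp(−0.0000168 × 720) = 0.987977
R(attitude-control processor) = exp(−0.000133 × 720) = 0.908682
R(sun sensor) = exp(−0.000213 × 720) = 0.857821
Series (wheel drive electronics, star tracker, and reaction wheel): 0.867760 × 0.935974 × 0.843732 = 0.685280
Parallel ([0.685280] and gyro assembly): 1 − (1 − 0.685280)(1 − 0.973011) = 0.991506
Series ([0.991506] and magnetorquer): 0.991506 × 0.987977 = 0.979585
Series (attitude-control processor and sun sensor): 0.908682 × 0.857821 = 0.779487
Parallel ([0.979585] and [0.779487]): 1 − (1 − 0.979585)(1 − 0.779487) = 0.9955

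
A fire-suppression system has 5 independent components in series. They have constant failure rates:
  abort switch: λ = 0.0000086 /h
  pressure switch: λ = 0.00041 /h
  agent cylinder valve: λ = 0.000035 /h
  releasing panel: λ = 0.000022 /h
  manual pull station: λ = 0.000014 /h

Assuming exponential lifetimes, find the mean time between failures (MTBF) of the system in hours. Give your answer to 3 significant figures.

2040

Series of exponential components: λ_sys = Σ λ_i
λ_sys = 0.0000086 + 0.00041 + 0.000035 + 0.000022 + 0.000014 = 4.8960e-04 /h
MTBF = 1 / λ_sys = 2040 h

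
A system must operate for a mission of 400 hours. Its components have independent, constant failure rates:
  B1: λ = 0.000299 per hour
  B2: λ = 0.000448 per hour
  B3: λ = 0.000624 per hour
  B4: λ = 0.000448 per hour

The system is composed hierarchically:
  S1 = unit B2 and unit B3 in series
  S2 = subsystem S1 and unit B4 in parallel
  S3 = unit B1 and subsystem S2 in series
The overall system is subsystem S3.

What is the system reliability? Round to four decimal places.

0.8365

R(B1) = exp(−0.000299 × 400) = 0.887275
R(B2) = exp(−0.000448 × 400) = 0.835939
R(B3) = exp(−0.000624 × 400) = 0.779112
R(B4) = exp(−0.000448 × 400) = 0.835939
Series (B2 and B3): 0.835939 × 0.779112 = 0.651290
Parallel ([0.651290] and B4): 1 − (1 − 0.651290)(1 − 0.835939) = 0.942790
Series (B1 and [0.942790]): 0.887275 × 0.942790 = 0.8365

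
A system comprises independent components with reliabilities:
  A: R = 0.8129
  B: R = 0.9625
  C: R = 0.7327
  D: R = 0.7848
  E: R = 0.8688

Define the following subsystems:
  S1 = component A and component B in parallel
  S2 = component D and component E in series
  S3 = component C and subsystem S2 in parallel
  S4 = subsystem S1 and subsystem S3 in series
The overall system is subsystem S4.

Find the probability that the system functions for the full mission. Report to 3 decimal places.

Parallel (A and B): 1 − (1 − 0.81290)(1 − 0.96250) = 0.99298
Series (D and E): 0.78480 × 0.86880 = 0.68183
Parallel (C and [0.68183]): 1 − (1 − 0.73270)(1 − 0.68183) = 0.91495
Series ([0.99298] and [0.91495]): 0.99298 × 0.91495 = 0.909

0.909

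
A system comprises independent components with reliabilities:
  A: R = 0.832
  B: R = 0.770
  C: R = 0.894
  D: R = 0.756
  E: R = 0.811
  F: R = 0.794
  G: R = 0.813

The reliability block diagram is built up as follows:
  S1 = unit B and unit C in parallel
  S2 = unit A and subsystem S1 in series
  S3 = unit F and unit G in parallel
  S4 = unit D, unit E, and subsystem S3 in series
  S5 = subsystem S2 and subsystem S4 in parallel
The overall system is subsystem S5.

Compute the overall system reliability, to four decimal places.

0.9227

Parallel (B and C): 1 − (1 − 0.770000)(1 − 0.894000) = 0.975620
Series (A and [0.975620]): 0.832000 × 0.975620 = 0.811716
Parallel (F and G): 1 − (1 − 0.794000)(1 − 0.813000) = 0.961478
Series (D, E, and [0.961478]): 0.756000 × 0.811000 × 0.961478 = 0.589498
Parallel ([0.811716] and [0.589498]): 1 − (1 − 0.811716)(1 − 0.589498) = 0.9227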